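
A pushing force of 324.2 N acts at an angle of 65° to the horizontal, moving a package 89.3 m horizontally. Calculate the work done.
W = F·d·cosθ = (324.2)(89.3)cos(65°) = 12240 J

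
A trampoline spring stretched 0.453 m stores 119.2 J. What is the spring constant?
k = 2·PE/x² = 2·119.2/(0.453)² = 1162 N/m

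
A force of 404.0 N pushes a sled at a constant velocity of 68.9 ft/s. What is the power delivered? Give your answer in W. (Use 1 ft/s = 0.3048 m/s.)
Convert to SI: F = 404.0 N, v = 21.0007 m/s
P = Fv = (404.0)(21.0007) = 8484 W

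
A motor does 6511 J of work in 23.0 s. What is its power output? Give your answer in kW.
P = W/t = 6511.0/23.0 = 283.087 W = 0.2831 kW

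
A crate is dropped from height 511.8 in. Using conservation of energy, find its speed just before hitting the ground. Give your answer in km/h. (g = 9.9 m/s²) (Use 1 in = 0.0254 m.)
Convert to SI: h = 12.9997 m
mgh = ½mv² ⇒ v = √(2gh) = √(2·9.9·12.9997) = 16.0435 m/s = 57.76 km/h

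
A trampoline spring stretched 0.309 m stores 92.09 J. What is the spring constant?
k = 2·PE/x² = 2·92.09/(0.309)² = 1929 N/m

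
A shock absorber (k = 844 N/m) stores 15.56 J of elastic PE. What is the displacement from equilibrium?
x = √(2·PE/k) = √(2·15.56/844) = 0.192 m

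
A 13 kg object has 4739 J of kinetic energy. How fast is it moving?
v = √(2·KE/m) = √(2·4739/13) = 27.0 m/s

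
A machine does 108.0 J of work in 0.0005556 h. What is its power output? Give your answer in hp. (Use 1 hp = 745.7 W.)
Convert to SI: W = 108.0 J, t = 2.00016 s
P = W/t = 108.0/2.00016 = 53.9957 W = 0.07241 hp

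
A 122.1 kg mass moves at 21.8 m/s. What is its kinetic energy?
KE = ½mv² = ½(122.1)(21.8)² = 29010 J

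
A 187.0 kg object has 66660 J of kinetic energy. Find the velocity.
v = √(2·KE/m) = √(2·66660/187.0) = 26.7 m/s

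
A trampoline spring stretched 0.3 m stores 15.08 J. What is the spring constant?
k = 2·PE/x² = 2·15.08/(0.3)² = 335.1 N/m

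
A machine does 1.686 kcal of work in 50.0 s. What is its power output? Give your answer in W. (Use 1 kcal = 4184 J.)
Convert to SI: W = 7054.22 J, t = 50.0 s
P = W/t = 7054.22/50.0 = 141.1 W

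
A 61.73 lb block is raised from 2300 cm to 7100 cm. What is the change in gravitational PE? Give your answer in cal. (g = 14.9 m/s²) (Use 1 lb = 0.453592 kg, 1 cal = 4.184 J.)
Convert to SI: m = 28.0002 kg, Δh = 48.0 m
ΔPE = mgΔh = (28.0002)(14.9)(48.0) = 20025.8 J = 4786 cal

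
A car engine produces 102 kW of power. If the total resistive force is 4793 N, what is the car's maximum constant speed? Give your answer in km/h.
P = Fv ⇒ v = P/F = 102000 W/4793.0 N = 21.281 m/s = 76.61 km/h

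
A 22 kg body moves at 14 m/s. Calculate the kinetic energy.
KE = ½mv² = ½(22)(14)² = 2156.0 J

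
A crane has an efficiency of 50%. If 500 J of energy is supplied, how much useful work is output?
W_out = η·W_in = 0.5·500 = 250.0 J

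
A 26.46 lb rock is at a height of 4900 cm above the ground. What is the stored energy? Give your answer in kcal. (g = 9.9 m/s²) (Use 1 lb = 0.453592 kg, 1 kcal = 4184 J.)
Convert to SI: m = 12.002 kg, h = 49.0 m
PE = mgh = (12.002)(9.9)(49.0) = 5822.19 J = 1.392 kcal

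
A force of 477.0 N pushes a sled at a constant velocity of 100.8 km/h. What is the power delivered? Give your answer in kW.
Convert to SI: F = 477.0 N, v = 28.0 m/s
P = Fv = (477.0)(28.0) = 13356.0 W = 13.36 kW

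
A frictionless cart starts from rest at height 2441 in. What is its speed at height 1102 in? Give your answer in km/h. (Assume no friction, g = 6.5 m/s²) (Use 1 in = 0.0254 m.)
Convert to SI: h₁−h₂ = 34.0106 m
mgh₁ = mgh₂ + ½mv² ⇒ v = √(2g(h₁−h₂)) = √(2·6.5·34.0106) = 21.0271 m/s = 75.7 km/h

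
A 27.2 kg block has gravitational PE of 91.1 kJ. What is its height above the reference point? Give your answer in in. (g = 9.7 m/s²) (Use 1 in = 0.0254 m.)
Convert to SI: m = 27.2 kg, PE = 91100.0 J
h = PE/(mg) = 91100.0/(27.2·9.7) = 345.285 m = 13590 in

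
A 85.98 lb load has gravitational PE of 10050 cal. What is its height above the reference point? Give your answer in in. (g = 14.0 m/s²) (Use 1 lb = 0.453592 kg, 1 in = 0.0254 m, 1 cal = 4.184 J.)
Convert to SI: m = 38.9998 kg, PE = 42049.2 J
h = PE/(mg) = 42049.2/(38.9998·14.0) = 77.0135 m = 3032 in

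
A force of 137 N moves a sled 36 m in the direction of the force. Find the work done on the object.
W = F·d = (137)(36) = 4932 J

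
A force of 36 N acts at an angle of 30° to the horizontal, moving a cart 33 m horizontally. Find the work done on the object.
W = F·d·cosθ = (36)(33)cos(30°) = 1029 J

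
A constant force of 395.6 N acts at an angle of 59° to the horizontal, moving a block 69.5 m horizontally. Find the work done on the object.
W = F·d·cosθ = (395.6)(69.5)cos(59°) = 14160 J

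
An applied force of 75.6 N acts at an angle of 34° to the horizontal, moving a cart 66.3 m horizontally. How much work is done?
W = F·d·cosθ = (75.6)(66.3)cos(34°) = 4155 J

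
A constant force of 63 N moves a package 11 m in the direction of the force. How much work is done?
W = F·d = (63)(11) = 693.0 J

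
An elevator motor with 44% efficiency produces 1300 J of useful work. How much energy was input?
W_in = W_out/η = 1300/0.44 = 2955 J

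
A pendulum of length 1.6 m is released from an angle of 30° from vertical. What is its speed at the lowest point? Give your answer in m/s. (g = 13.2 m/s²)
h = L(1 − cosθ) = 1.6(1 − cos30°) = 0.214359 m
v = √(2gh) = √(2·13.2·0.214359) = 2.379 m/s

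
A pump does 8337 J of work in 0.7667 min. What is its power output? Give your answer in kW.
Convert to SI: W = 8337.0 J, t = 46.002 s
P = W/t = 8337.0/46.002 = 181.231 W = 0.1812 kW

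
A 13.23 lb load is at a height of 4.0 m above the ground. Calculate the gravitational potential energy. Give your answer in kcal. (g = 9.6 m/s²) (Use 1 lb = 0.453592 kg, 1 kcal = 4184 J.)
Convert to SI: m = 6.00102 kg, h = 4.0 m
PE = mgh = (6.00102)(9.6)(4.0) = 230.439 J = 0.05508 kcal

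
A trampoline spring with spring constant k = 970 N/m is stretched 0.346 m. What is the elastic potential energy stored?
PE = ½kx² = ½(970)(0.346)² = 58.06 J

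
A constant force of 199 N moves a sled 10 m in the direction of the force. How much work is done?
W = F·d = (199)(10) = 1990 J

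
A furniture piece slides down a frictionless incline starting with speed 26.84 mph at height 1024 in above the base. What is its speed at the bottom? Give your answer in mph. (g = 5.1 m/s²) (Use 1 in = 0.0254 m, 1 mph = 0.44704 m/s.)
Convert to SI: v₀ = 11.9986 m/s, h = 26.0096 m
½mv₀² + mgh = ½mv² ⇒ v = √(v₀² + 2gh) = √(11.9986² + 2·5.1·26.0096) = 20.2303 m/s = 45.25 mph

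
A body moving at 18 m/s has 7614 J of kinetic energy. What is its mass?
m = 2·KE/v² = 2·7614/(18)² = 47.0 kg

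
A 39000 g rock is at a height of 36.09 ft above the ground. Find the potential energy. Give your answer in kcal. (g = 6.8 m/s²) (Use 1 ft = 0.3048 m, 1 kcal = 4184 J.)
Convert to SI: m = 39.0 kg, h = 11.0002 m
PE = mgh = (39.0)(6.8)(11.0002) = 2917.26 J = 0.6972 kcal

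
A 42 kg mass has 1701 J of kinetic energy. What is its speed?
v = √(2·KE/m) = √(2·1701/42) = 9.0 m/s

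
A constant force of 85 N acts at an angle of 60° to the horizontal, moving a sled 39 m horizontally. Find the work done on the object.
W = F·d·cosθ = (85)(39)cos(60°) = 1658 J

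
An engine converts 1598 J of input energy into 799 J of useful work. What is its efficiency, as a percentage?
η = W_out/W_in = 799/1598 = 50.0%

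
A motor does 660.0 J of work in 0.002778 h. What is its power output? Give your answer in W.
Convert to SI: W = 660.0 J, t = 10.0008 s
P = W/t = 660.0/10.0008 = 65.99 W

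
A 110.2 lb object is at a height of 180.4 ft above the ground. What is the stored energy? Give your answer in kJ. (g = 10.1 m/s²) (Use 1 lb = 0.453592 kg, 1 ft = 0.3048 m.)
Convert to SI: m = 49.9858 kg, h = 54.9859 m
PE = mgh = (49.9858)(10.1)(54.9859) = 27760.0 J = 27.76 kJ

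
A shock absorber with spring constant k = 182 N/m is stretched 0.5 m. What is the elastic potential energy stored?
PE = ½kx² = ½(182)(0.5)² = 22.75 J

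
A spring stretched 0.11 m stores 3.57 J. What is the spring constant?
k = 2·PE/x² = 2·3.57/(0.11)² = 590.1 N/m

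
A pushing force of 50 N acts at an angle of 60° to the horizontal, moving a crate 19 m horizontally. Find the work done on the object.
W = F·d·cosθ = (50)(19)cos(60°) = 475.0 J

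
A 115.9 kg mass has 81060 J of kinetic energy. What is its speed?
v = √(2·KE/m) = √(2·81060/115.9) = 37.4 m/s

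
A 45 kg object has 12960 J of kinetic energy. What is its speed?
v = √(2·KE/m) = √(2·12960/45) = 24.0 m/s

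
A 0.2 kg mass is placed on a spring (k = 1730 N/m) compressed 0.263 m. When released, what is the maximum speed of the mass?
½kx² = ½mv² ⇒ v = x√(k/m) = (0.263)√(1730/0.2) = 24.46 m/s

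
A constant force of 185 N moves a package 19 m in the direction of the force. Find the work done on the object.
W = F·d = (185)(19) = 3515 J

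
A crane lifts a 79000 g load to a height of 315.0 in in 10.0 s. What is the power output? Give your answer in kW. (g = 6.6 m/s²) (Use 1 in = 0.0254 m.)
Convert to SI: m = 79.0 kg, h = 8.001 m, t = 10.0 s
P = mgh/t = (79.0)(6.6)(8.001)/10.0 = 417.172 W = 0.4172 kW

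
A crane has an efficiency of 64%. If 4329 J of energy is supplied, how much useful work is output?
W_out = η·W_in = 0.64·4329 = 2770.56 J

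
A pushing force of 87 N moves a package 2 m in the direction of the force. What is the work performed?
W = F·d = (87)(2) = 174.0 J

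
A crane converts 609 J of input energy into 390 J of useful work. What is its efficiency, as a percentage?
η = W_out/W_in = 390/609 = 64.04%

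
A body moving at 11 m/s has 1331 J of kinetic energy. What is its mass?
m = 2·KE/v² = 2·1331/(11)² = 22.0 kg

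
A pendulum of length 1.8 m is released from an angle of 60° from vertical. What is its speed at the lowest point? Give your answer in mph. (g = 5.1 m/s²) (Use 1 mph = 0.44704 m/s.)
h = L(1 − cosθ) = 1.8(1 − cos60°) = 0.9 m
v = √(2gh) = √(2·5.1·0.9) = 3.02985 m/s = 6.778 mph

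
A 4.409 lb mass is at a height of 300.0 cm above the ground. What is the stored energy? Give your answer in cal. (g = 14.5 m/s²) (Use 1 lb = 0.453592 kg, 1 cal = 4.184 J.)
Convert to SI: m = 1.99989 kg, h = 3.0 m
PE = mgh = (1.99989)(14.5)(3.0) = 86.9951 J = 20.79 cal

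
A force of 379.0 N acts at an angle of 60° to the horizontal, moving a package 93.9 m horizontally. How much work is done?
W = F·d·cosθ = (379.0)(93.9)cos(60°) = 17790 J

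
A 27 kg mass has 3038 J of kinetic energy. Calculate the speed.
v = √(2·KE/m) = √(2·3038/27) = 15.0 m/s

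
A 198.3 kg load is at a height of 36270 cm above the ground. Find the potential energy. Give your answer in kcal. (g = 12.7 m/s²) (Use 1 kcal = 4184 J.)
Convert to SI: m = 198.3 kg, h = 362.7 m
PE = mgh = (198.3)(12.7)(362.7) = 913427 J = 218.3 kcal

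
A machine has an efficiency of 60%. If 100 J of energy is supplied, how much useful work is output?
W_out = η·W_in = 0.6·100 = 60.0 J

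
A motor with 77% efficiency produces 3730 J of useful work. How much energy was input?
W_in = W_out/η = 3730/0.77 = 4844 J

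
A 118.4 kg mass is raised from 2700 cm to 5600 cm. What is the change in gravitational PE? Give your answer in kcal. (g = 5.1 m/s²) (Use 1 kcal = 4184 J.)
Convert to SI: m = 118.4 kg, Δh = 29.0 m
ΔPE = mgΔh = (118.4)(5.1)(29.0) = 17511.4 J = 4.185 kcal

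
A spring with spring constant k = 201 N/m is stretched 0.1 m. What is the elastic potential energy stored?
PE = ½kx² = ½(201)(0.1)² = 1.005 J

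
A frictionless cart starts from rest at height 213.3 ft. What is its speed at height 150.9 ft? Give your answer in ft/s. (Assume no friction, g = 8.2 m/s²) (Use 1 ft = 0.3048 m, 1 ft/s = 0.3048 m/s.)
Convert to SI: h₁−h₂ = 19.0195 m
mgh₁ = mgh₂ + ½mv² ⇒ v = √(2g(h₁−h₂)) = √(2·8.2·19.0195) = 17.6613 m/s = 57.94 ft/s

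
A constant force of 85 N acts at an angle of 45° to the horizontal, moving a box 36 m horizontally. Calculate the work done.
W = F·d·cosθ = (85)(36)cos(45°) = 2164 J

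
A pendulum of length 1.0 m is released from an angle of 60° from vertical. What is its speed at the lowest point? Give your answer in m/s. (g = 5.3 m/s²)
h = L(1 − cosθ) = 1.0(1 − cos60°) = 0.5 m
v = √(2gh) = √(2·5.3·0.5) = 2.302 m/s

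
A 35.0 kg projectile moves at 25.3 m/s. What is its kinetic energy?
KE = ½mv² = ½(35.0)(25.3)² = 11200 J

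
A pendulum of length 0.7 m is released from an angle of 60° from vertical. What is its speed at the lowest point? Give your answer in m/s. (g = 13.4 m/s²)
h = L(1 − cosθ) = 0.7(1 − cos60°) = 0.35 m
v = √(2gh) = √(2·13.4·0.35) = 3.063 m/s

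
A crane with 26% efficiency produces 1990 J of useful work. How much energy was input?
W_in = W_out/η = 1990/0.26 = 7654 J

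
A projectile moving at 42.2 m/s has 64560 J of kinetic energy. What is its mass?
m = 2·KE/v² = 2·64560/(42.2)² = 72.51 kg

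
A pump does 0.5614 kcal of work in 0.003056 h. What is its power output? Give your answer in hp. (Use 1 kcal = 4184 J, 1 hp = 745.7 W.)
Convert to SI: W = 2348.9 J, t = 11.0016 s
P = W/t = 2348.9/11.0016 = 213.505 W = 0.2863 hp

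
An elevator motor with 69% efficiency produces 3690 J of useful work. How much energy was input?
W_in = W_out/η = 3690/0.69 = 5348 J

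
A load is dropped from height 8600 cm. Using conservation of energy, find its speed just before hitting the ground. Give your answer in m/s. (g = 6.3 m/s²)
Convert to SI: h = 86.0 m
mgh = ½mv² ⇒ v = √(2gh) = √(2·6.3·86.0) = 32.92 m/s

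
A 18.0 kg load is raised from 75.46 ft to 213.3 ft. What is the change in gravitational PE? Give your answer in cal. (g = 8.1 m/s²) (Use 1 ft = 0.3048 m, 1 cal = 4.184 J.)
Convert to SI: m = 18.0 kg, Δh = 42.0136 m
ΔPE = mgΔh = (18.0)(8.1)(42.0136) = 6125.59 J = 1464 cal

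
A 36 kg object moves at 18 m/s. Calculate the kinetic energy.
KE = ½mv² = ½(36)(18)² = 5832.0 J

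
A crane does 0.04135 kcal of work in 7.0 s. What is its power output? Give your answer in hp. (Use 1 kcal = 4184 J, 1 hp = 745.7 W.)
Convert to SI: W = 173.008 J, t = 7.0 s
P = W/t = 173.008/7.0 = 24.7155 W = 0.03314 hp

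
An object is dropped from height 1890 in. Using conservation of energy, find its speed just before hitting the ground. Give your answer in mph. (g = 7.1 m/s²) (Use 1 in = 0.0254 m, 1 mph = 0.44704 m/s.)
Convert to SI: h = 48.006 m
mgh = ½mv² ⇒ v = √(2gh) = √(2·7.1·48.006) = 26.1091 m/s = 58.4 mph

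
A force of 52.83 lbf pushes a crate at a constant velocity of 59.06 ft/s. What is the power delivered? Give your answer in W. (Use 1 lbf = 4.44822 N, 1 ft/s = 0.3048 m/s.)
Convert to SI: F = 234.999 N, v = 18.0015 m/s
P = Fv = (234.999)(18.0015) = 4230 W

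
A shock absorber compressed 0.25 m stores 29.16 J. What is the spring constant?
k = 2·PE/x² = 2·29.16/(0.25)² = 933.1 N/m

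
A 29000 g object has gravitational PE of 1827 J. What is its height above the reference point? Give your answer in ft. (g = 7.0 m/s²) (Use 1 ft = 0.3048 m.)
Convert to SI: m = 29.0 kg, PE = 1827.0 J
h = PE/(mg) = 1827.0/(29.0·7.0) = 9.0 m = 29.53 ft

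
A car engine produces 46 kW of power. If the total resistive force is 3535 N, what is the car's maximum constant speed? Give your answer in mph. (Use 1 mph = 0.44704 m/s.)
P = Fv ⇒ v = P/F = 46000 W/3535.0 N = 13.0127 m/s = 29.11 mph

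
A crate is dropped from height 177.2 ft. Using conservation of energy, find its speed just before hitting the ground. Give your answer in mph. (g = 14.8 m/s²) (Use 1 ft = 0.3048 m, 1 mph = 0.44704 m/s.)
Convert to SI: h = 54.0106 m
mgh = ½mv² ⇒ v = √(2gh) = √(2·14.8·54.0106) = 39.9839 m/s = 89.44 mph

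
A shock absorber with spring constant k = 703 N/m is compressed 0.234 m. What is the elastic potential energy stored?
PE = ½kx² = ½(703)(0.234)² = 19.25 J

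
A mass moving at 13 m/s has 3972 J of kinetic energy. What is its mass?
m = 2·KE/v² = 2·3972/(13)² = 47.01 kg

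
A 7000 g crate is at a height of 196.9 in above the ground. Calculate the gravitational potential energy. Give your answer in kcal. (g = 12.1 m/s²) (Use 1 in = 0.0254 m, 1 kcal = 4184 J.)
Convert to SI: m = 7.0 kg, h = 5.00126 m
PE = mgh = (7.0)(12.1)(5.00126) = 423.607 J = 0.1012 kcal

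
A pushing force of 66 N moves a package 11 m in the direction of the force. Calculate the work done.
W = F·d = (66)(11) = 726.0 J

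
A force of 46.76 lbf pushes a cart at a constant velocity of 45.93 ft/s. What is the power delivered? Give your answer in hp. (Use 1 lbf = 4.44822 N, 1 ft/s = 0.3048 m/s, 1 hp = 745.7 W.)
Convert to SI: F = 207.999 N, v = 13.9995 m/s
P = Fv = (207.999)(13.9995) = 2911.87 W = 3.905 hp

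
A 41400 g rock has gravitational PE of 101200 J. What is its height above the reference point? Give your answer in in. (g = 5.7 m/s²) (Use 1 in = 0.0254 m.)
Convert to SI: m = 41.4 kg, PE = 101200 J
h = PE/(mg) = 101200/(41.4·5.7) = 428.85 m = 16880 in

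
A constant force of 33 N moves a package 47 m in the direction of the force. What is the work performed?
W = F·d = (33)(47) = 1551 J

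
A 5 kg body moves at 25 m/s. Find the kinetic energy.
KE = ½mv² = ½(5)(25)² = 1562.5 J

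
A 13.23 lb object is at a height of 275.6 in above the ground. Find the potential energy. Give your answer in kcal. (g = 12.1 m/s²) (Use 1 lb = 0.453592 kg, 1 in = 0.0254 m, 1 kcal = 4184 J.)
Convert to SI: m = 6.00102 kg, h = 7.00024 m
PE = mgh = (6.00102)(12.1)(7.00024) = 508.304 J = 0.1215 kcal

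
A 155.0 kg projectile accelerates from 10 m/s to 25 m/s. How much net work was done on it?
W = ΔKE = ½m(v₂² − v₁²) = ½(155.0)(25² − 10²) = 40687.5 J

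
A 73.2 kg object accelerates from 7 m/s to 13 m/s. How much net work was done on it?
W = ΔKE = ½m(v₂² − v₁²) = ½(73.2)(13² − 7²) = 4392.0 J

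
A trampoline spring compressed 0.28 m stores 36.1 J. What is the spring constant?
k = 2·PE/x² = 2·36.1/(0.28)² = 920.9 N/m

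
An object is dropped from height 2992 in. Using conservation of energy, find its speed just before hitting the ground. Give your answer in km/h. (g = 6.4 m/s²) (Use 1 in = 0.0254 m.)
Convert to SI: h = 75.9968 m
mgh = ½mv² ⇒ v = √(2gh) = √(2·6.4·75.9968) = 31.1891 m/s = 112.3 km/h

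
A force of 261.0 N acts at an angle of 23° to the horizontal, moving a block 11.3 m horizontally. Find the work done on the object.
W = F·d·cosθ = (261.0)(11.3)cos(23°) = 2715 J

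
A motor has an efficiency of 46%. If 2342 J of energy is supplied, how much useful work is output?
W_out = η·W_in = 0.46·2342 = 1077.32 J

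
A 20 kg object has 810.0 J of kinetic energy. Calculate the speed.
v = √(2·KE/m) = √(2·810.0/20) = 9.0 m/s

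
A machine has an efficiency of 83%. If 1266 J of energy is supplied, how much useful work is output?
W_out = η·W_in = 0.83·1266 = 1050.78 J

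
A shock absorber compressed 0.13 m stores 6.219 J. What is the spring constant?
k = 2·PE/x² = 2·6.219/(0.13)² = 736.0 N/m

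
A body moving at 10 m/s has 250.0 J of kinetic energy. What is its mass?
m = 2·KE/v² = 2·250.0/(10)² = 5.0 kg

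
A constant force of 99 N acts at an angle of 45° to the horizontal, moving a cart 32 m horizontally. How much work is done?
W = F·d·cosθ = (99)(32)cos(45°) = 2240 J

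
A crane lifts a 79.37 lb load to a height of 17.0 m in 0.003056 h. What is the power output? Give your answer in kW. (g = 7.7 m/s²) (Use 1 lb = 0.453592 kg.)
Convert to SI: m = 36.0016 kg, h = 17.0 m, t = 11.0016 s
P = mgh/t = (36.0016)(7.7)(17.0)/11.0016 = 428.357 W = 0.4284 kW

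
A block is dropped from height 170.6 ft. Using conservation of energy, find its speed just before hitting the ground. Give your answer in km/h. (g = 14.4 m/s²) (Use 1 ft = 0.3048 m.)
Convert to SI: h = 51.9989 m
mgh = ½mv² ⇒ v = √(2gh) = √(2·14.4·51.9989) = 38.6984 m/s = 139.3 km/h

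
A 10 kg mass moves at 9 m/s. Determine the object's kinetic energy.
KE = ½mv² = ½(10)(9)² = 405.0 J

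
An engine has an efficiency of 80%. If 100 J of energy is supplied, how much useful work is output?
W_out = η·W_in = 0.8·100 = 80.0 J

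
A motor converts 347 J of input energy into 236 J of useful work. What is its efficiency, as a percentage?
η = W_out/W_in = 236/347 = 68.01%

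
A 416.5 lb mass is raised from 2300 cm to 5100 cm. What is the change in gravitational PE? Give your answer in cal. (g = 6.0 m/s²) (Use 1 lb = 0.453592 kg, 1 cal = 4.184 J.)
Convert to SI: m = 188.921 kg, Δh = 28.0 m
ΔPE = mgΔh = (188.921)(6.0)(28.0) = 31738.7 J = 7586 cal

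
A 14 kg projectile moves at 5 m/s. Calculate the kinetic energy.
KE = ½mv² = ½(14)(5)² = 175.0 J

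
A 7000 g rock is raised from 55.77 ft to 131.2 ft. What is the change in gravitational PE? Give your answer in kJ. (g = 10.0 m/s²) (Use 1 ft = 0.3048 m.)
Convert to SI: m = 7.0 kg, Δh = 22.9911 m
ΔPE = mgΔh = (7.0)(10.0)(22.9911) = 1609.37 J = 1.609 kJ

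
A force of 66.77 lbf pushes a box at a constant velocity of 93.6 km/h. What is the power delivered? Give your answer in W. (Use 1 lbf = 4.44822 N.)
Convert to SI: F = 297.008 N, v = 26.0 m/s
P = Fv = (297.008)(26.0) = 7722 W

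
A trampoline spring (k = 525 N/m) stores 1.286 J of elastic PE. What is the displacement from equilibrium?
x = √(2·PE/k) = √(2·1.286/525) = 0.06999 m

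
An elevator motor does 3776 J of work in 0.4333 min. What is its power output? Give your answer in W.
Convert to SI: W = 3776.0 J, t = 25.998 s
P = W/t = 3776.0/25.998 = 145.2 W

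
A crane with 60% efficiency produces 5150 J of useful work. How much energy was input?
W_in = W_out/η = 5150/0.6 = 8583 J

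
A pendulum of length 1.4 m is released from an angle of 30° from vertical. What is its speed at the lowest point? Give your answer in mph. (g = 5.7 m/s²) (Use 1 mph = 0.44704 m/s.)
h = L(1 − cosθ) = 1.4(1 − cos30°) = 0.187564 m
v = √(2gh) = √(2·5.7·0.187564) = 1.46227 m/s = 3.271 mph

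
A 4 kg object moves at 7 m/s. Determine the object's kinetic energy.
KE = ½mv² = ½(4)(7)² = 98.0 J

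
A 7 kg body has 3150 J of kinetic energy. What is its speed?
v = √(2·KE/m) = √(2·3150/7) = 30.0 m/s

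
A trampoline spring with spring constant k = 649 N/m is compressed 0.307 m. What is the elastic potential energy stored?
PE = ½kx² = ½(649)(0.307)² = 30.58 J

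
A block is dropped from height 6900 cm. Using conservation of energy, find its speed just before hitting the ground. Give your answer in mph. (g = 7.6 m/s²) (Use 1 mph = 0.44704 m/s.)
Convert to SI: h = 69.0 m
mgh = ½mv² ⇒ v = √(2gh) = √(2·7.6·69.0) = 32.3852 m/s = 72.44 mph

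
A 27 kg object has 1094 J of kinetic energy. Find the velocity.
v = √(2·KE/m) = √(2·1094/27) = 9.002 m/s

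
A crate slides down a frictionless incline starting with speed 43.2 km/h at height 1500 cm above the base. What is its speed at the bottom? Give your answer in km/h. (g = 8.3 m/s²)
Convert to SI: v₀ = 12.0 m/s, h = 15.0 m
½mv₀² + mgh = ½mv² ⇒ v = √(v₀² + 2gh) = √(12.0² + 2·8.3·15.0) = 19.8242 m/s = 71.37 km/h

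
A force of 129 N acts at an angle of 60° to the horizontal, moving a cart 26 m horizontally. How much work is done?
W = F·d·cosθ = (129)(26)cos(60°) = 1677 J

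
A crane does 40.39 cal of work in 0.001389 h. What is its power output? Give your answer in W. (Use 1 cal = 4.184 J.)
Convert to SI: W = 168.992 J, t = 5.0004 s
P = W/t = 168.992/5.0004 = 33.8 W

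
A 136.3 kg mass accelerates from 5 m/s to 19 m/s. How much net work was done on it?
W = ΔKE = ½m(v₂² − v₁²) = ½(136.3)(19² − 5²) = 22898.4 J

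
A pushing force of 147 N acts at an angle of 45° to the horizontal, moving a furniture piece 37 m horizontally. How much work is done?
W = F·d·cosθ = (147)(37)cos(45°) = 3846 J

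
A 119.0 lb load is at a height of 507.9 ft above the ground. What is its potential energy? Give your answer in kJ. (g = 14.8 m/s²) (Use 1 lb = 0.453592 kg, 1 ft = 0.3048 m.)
Convert to SI: m = 53.9774 kg, h = 154.808 m
PE = mgh = (53.9774)(14.8)(154.808) = 123671 J = 123.7 kJ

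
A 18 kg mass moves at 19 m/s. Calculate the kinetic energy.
KE = ½mv² = ½(18)(19)² = 3249.0 J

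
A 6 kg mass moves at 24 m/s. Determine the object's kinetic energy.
KE = ½mv² = ½(6)(24)² = 1728.0 J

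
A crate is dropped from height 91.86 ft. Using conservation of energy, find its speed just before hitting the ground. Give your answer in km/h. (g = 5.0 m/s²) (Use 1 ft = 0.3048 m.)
Convert to SI: h = 27.9989 m
mgh = ½mv² ⇒ v = √(2gh) = √(2·5.0·27.9989) = 16.7329 m/s = 60.24 km/h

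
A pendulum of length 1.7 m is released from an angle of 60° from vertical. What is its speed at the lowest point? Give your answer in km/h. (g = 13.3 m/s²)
h = L(1 − cosθ) = 1.7(1 − cos60°) = 0.85 m
v = √(2gh) = √(2·13.3·0.85) = 4.755 m/s = 17.12 km/h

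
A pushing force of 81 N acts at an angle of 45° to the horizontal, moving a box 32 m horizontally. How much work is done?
W = F·d·cosθ = (81)(32)cos(45°) = 1833 J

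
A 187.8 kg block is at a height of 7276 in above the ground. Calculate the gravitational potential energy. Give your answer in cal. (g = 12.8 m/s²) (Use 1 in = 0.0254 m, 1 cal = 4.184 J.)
Convert to SI: m = 187.8 kg, h = 184.81 m
PE = mgh = (187.8)(12.8)(184.81) = 444255 J = 106200 cal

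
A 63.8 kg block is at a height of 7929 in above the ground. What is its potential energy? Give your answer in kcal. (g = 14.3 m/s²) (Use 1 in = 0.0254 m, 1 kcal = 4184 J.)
Convert to SI: m = 63.8 kg, h = 201.397 m
PE = mgh = (63.8)(14.3)(201.397) = 183742 J = 43.92 kcal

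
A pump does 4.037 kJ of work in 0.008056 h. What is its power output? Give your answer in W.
Convert to SI: W = 4037.0 J, t = 29.0016 s
P = W/t = 4037.0/29.0016 = 139.2 W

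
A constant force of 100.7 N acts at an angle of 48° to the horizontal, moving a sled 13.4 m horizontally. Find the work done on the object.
W = F·d·cosθ = (100.7)(13.4)cos(48°) = 902.9 J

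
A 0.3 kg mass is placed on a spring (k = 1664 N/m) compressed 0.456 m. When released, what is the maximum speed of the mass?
½kx² = ½mv² ⇒ v = x√(k/m) = (0.456)√(1664/0.3) = 33.96 m/s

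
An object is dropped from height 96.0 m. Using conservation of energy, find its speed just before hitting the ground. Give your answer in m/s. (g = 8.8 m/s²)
mgh = ½mv² ⇒ v = √(2gh) = √(2·8.8·96.0) = 41.1 m/s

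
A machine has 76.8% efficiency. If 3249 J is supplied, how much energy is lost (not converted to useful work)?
W_lost = W_in(1 − η) = 3249·(1 − 0.768) = 753.8 J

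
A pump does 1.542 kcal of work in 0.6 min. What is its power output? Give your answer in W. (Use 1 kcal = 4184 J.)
Convert to SI: W = 6451.73 J, t = 36.0 s
P = W/t = 6451.73/36.0 = 179.2 W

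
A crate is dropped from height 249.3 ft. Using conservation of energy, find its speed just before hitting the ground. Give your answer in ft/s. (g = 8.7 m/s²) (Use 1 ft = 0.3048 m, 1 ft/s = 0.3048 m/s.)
Convert to SI: h = 75.9866 m
mgh = ½mv² ⇒ v = √(2gh) = √(2·8.7·75.9866) = 36.3616 m/s = 119.3 ft/s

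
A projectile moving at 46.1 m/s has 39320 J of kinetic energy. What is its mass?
m = 2·KE/v² = 2·39320/(46.1)² = 37.0 kg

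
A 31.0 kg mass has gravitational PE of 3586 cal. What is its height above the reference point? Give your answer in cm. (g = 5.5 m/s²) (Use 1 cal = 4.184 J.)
Convert to SI: m = 31.0 kg, PE = 15003.8 J
h = PE/(mg) = 15003.8/(31.0·5.5) = 87.999 m = 8800 cm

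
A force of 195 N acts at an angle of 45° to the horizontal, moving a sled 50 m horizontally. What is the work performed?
W = F·d·cosθ = (195)(50)cos(45°) = 6894 J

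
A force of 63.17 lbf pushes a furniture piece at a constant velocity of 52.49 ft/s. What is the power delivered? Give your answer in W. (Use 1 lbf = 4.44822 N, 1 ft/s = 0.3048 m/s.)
Convert to SI: F = 280.994 N, v = 15.999 m/s
P = Fv = (280.994)(15.999) = 4496 W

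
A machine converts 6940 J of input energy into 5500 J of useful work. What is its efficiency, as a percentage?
η = W_out/W_in = 5500/6940 = 79.25%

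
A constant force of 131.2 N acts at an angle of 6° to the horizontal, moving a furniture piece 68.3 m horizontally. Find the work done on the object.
W = F·d·cosθ = (131.2)(68.3)cos(6°) = 8912 J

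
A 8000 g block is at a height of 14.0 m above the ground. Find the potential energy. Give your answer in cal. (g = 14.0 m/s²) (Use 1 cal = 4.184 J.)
Convert to SI: m = 8.0 kg, h = 14.0 m
PE = mgh = (8.0)(14.0)(14.0) = 1568.0 J = 374.8 cal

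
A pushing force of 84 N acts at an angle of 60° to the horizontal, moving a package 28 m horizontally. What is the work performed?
W = F·d·cosθ = (84)(28)cos(60°) = 1176 J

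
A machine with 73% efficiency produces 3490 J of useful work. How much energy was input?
W_in = W_out/η = 3490/0.73 = 4781 J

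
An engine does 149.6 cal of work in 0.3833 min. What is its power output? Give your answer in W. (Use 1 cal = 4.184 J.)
Convert to SI: W = 625.926 J, t = 22.998 s
P = W/t = 625.926/22.998 = 27.22 W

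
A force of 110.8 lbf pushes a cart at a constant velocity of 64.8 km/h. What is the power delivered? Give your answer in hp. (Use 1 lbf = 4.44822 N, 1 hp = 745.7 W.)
Convert to SI: F = 492.863 N, v = 18.0 m/s
P = Fv = (492.863)(18.0) = 8871.53 W = 11.9 hp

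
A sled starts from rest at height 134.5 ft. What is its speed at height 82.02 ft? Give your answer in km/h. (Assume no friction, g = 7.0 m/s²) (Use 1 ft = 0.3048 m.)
Convert to SI: h₁−h₂ = 15.9959 m
mgh₁ = mgh₂ + ½mv² ⇒ v = √(2g(h₁−h₂)) = √(2·7.0·15.9959) = 14.9647 m/s = 53.87 km/h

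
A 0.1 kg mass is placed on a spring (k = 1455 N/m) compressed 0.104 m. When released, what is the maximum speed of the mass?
½kx² = ½mv² ⇒ v = x√(k/m) = (0.104)√(1455/0.1) = 12.54 m/s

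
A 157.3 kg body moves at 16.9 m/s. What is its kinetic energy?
KE = ½mv² = ½(157.3)(16.9)² = 22460 J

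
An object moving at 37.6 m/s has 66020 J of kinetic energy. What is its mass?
m = 2·KE/v² = 2·66020/(37.6)² = 93.4 kg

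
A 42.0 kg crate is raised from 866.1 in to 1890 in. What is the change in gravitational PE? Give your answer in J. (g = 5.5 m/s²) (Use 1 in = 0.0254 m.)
Convert to SI: m = 42.0 kg, Δh = 26.0071 m
ΔPE = mgΔh = (42.0)(5.5)(26.0071) = 6008 J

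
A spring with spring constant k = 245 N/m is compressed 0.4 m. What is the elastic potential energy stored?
PE = ½kx² = ½(245)(0.4)² = 19.6 J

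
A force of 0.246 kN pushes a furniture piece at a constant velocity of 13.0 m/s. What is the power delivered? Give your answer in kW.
Convert to SI: F = 246.0 N, v = 13.0 m/s
P = Fv = (246.0)(13.0) = 3198.0 W = 3.198 kW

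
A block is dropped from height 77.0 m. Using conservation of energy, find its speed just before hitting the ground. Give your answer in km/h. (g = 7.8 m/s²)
mgh = ½mv² ⇒ v = √(2gh) = √(2·7.8·77.0) = 34.6583 m/s = 124.8 km/h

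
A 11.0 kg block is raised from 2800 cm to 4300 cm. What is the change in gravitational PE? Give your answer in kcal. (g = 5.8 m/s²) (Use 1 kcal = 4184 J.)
Convert to SI: m = 11.0 kg, Δh = 15.0 m
ΔPE = mgΔh = (11.0)(5.8)(15.0) = 957.0 J = 0.2287 kcal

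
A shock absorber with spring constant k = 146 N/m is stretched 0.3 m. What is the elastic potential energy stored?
PE = ½kx² = ½(146)(0.3)² = 6.57 J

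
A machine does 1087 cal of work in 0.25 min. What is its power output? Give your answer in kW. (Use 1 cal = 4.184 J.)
Convert to SI: W = 4548.01 J, t = 15.0 s
P = W/t = 4548.01/15.0 = 303.201 W = 0.3032 kW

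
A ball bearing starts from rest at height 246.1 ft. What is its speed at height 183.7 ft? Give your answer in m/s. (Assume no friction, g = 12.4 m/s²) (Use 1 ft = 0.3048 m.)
Convert to SI: h₁−h₂ = 19.0195 m
mgh₁ = mgh₂ + ½mv² ⇒ v = √(2g(h₁−h₂)) = √(2·12.4·19.0195) = 21.72 m/s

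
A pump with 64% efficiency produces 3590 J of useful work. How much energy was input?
W_in = W_out/η = 3590/0.64 = 5609 J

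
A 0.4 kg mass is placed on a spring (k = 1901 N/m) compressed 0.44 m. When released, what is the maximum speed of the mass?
½kx² = ½mv² ⇒ v = x√(k/m) = (0.44)√(1901/0.4) = 30.33 m/s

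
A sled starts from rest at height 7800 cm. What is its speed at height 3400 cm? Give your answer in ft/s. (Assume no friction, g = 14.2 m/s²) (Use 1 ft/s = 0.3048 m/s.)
Convert to SI: h₁−h₂ = 44.0 m
mgh₁ = mgh₂ + ½mv² ⇒ v = √(2g(h₁−h₂)) = √(2·14.2·44.0) = 35.3497 m/s = 116.0 ft/s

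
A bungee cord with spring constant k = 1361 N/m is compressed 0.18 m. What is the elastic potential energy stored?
PE = ½kx² = ½(1361)(0.18)² = 22.05 J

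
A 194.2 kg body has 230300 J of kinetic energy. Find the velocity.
v = √(2·KE/m) = √(2·230300/194.2) = 48.7 m/s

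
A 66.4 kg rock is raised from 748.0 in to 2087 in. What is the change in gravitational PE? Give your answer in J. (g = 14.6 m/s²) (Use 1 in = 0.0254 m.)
Convert to SI: m = 66.4 kg, Δh = 34.0106 m
ΔPE = mgΔh = (66.4)(14.6)(34.0106) = 32970 J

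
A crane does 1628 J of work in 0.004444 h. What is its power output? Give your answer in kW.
Convert to SI: W = 1628.0 J, t = 15.9984 s
P = W/t = 1628.0/15.9984 = 101.76 W = 0.1018 kW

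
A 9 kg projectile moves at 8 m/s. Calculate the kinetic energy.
KE = ½mv² = ½(9)(8)² = 288.0 J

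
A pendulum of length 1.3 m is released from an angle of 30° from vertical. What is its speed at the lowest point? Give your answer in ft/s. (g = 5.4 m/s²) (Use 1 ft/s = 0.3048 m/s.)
h = L(1 − cosθ) = 1.3(1 − cos30°) = 0.174167 m
v = √(2gh) = √(2·5.4·0.174167) = 1.3715 m/s = 4.5 ft/s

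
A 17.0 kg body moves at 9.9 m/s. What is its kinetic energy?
KE = ½mv² = ½(17.0)(9.9)² = 833.1 J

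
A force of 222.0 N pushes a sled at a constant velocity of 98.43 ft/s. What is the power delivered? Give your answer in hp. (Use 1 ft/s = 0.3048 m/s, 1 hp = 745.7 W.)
Convert to SI: F = 222.0 N, v = 30.0015 m/s
P = Fv = (222.0)(30.0015) = 6660.33 W = 8.932 hp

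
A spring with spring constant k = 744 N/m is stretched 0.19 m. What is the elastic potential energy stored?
PE = ½kx² = ½(744)(0.19)² = 13.43 J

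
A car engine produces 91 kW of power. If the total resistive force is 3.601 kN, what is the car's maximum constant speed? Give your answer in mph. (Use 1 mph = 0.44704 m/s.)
Convert to SI: F = 3601.0 N
P = Fv ⇒ v = P/F = 91000 W/3601.0 N = 25.2708 m/s = 56.53 mph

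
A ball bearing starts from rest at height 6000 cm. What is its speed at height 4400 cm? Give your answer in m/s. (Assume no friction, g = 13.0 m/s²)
Convert to SI: h₁−h₂ = 16.0 m
mgh₁ = mgh₂ + ½mv² ⇒ v = √(2g(h₁−h₂)) = √(2·13.0·16.0) = 20.4 m/s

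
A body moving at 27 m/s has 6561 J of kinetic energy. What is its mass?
m = 2·KE/v² = 2·6561/(27)² = 18.0 kg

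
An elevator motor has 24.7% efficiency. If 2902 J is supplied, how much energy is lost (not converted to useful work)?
W_lost = W_in(1 − η) = 2902·(1 − 0.247) = 2185 J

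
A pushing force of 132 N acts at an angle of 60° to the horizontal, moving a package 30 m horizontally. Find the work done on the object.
W = F·d·cosθ = (132)(30)cos(60°) = 1980 J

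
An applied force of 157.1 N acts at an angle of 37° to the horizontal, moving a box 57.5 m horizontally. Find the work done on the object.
W = F·d·cosθ = (157.1)(57.5)cos(37°) = 7214 J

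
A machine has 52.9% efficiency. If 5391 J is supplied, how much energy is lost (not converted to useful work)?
W_lost = W_in(1 − η) = 5391·(1 − 0.529) = 2539 J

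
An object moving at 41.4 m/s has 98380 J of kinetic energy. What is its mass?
m = 2·KE/v² = 2·98380/(41.4)² = 114.8 kg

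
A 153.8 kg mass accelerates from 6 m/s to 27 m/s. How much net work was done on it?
W = ΔKE = ½m(v₂² − v₁²) = ½(153.8)(27² − 6²) = 53291.7 J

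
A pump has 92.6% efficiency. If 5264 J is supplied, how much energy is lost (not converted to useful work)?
W_lost = W_in(1 − η) = 5264·(1 − 0.926) = 389.5 J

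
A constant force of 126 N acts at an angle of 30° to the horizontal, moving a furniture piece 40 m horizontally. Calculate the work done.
W = F·d·cosθ = (126)(40)cos(30°) = 4365 J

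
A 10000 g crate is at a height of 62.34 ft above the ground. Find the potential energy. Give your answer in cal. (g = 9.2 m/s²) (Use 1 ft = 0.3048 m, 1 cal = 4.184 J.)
Convert to SI: m = 10.0 kg, h = 19.0012 m
PE = mgh = (10.0)(9.2)(19.0012) = 1748.11 J = 417.8 cal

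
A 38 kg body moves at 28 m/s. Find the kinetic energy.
KE = ½mv² = ½(38)(28)² = 14896.0 J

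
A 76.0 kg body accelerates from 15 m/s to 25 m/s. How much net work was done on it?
W = ΔKE = ½m(v₂² − v₁²) = ½(76.0)(25² − 15²) = 15200.0 J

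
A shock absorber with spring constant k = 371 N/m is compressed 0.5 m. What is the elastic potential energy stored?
PE = ½kx² = ½(371)(0.5)² = 46.38 J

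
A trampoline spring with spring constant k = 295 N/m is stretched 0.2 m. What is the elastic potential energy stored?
PE = ½kx² = ½(295)(0.2)² = 5.9 J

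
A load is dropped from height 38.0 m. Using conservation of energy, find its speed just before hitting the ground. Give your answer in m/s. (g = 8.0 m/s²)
mgh = ½mv² ⇒ v = √(2gh) = √(2·8.0·38.0) = 24.66 m/s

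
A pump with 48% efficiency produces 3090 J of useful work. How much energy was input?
W_in = W_out/η = 3090/0.48 = 6438 J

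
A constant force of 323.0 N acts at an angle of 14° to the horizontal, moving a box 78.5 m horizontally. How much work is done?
W = F·d·cosθ = (323.0)(78.5)cos(14°) = 24600 J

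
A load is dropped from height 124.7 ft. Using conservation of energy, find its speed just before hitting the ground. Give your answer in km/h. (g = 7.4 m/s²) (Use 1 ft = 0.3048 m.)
Convert to SI: h = 38.0086 m
mgh = ½mv² ⇒ v = √(2gh) = √(2·7.4·38.0086) = 23.7176 m/s = 85.38 km/h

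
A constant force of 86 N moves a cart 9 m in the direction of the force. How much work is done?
W = F·d = (86)(9) = 774.0 J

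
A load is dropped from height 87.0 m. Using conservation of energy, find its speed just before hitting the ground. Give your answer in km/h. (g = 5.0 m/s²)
mgh = ½mv² ⇒ v = √(2gh) = √(2·5.0·87.0) = 29.4958 m/s = 106.2 km/h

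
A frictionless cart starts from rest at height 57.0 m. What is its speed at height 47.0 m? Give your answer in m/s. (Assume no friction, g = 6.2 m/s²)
mgh₁ = mgh₂ + ½mv² ⇒ v = √(2g(h₁−h₂)) = √(2·6.2·10.0) = 11.14 m/s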